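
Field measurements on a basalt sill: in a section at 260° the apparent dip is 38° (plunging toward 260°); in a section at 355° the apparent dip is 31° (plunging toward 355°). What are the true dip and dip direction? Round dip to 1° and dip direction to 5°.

Represent each trace as a vector plunging at its apparent dip toward its trend (east-north-up frame): v₁ = (-0.776, -0.137, -0.616), v₂ = (-0.075, 0.854, -0.515).
The plane normal is n = v₁ × v₂ ∝ (-0.596, 0.354, 0.673).
True dip = arccos(n_z / |n|) = arccos(0.6965) = 45.9°.
Dip direction = azimuth of (n_x, n_y) = atan2(-0.596, 0.354) = 301°.

true dip 46°, dip direction 300°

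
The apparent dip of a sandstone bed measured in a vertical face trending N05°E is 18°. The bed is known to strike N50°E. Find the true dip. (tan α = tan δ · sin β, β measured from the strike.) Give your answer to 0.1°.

24.7°

The section is 45° from the strike.
tan(true dip) = tan 18° / sin 45° = 0.4595
δ = arctan(0.4595) = 24.68°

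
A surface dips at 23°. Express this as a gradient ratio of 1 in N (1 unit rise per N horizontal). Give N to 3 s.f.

1 in 2.36

1 : N means tan θ = 1/N, so N = 1/tan 23° = 1/0.4245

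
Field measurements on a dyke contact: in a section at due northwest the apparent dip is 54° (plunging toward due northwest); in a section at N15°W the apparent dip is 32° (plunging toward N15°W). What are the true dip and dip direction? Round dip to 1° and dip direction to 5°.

true dip 61°, dip direction 275°

Represent each trace as a vector plunging at its apparent dip toward its trend (east-north-up frame): v₁ = (-0.416, 0.416, -0.809), v₂ = (-0.219, 0.819, -0.530).
Cross product v₁ × v₂ gives the pole to the plane: n ∝ (-0.442, 0.043, 0.249).
Dip δ = arctan(|n_h|/n_z) = arctan(0.445/0.249) = 60.7°.
The horizontal component of n points toward azimuth atan2(n_x, n_y) = 276°, the dip direction.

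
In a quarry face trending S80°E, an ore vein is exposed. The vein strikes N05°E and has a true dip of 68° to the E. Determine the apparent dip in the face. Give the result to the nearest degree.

The strike is N05°E and the section trends S80°E; the acute angle between them is β = 85°.
tan(apparent dip) = tan 68° · sin 85° = 2.4657
apparent dip = arctan 2.4657 = 67.92°

68°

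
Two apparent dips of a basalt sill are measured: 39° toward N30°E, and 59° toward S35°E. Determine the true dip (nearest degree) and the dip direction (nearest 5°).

Each apparent-dip line lies in the plane. As unit vectors (x east, y north, z up), v₁ plunges 39°→N30°E and v₂ plunges 59°→S35°E.
n = v₁ × v₂ = (0.842, -0.147, 0.363) (taken with n_z > 0).
Dip δ = arctan(|n_h|/n_z) = arctan(0.855/0.363) = 67.0°.
Dip direction = azimuth of (n_x, n_y) = atan2(0.842, -0.147) = 100°.

true dip 67°, dip direction 100°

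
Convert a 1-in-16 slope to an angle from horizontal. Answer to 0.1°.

3.6°

tan θ = 1/16 = 0.0625
θ = arctan(0.0625) = 3.58°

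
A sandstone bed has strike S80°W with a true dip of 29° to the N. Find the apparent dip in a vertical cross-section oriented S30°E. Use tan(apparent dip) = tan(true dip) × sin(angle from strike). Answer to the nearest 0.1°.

The section lies 70° from the strike.
tan α = tan 29° × sin 70° = 0.5543 × 0.9397 = 0.5209
α = arctan(0.5209) = 27.51°

27.5°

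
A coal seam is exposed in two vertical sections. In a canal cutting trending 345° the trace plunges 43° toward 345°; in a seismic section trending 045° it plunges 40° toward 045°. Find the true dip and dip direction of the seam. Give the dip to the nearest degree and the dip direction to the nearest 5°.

The two traces are lines in the plane: v₁ = (sin 345°·cos 43°, cos 345°·cos 43°, −sin 43°), v₂ = (sin 45°·cos 40°, cos 45°·cos 40°, −sin 40°).
Cross product v₁ × v₂ gives the pole to the plane: n ∝ (0.085, 0.491, 0.485).
True dip = arccos(n_z / |n|) = arccos(0.6976) = 45.8°.
Dip direction = azimuth of (n_x, n_y) = atan2(0.085, 0.491) = 10°.

true dip 46°, dip direction 010°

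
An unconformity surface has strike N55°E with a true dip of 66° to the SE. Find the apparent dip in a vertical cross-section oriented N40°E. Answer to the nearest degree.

Angle between strike (N55°E) and section (N40°E): β = 15°.
tan α = tan 66° × sin 15° = 2.2460 × 0.2588 = 0.5813
apparent dip = arctan 0.5813 = 30.17°

30°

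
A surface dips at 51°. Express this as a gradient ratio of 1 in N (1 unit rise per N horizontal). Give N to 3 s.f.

1 in 0.810

1 : N means tan θ = 1/N, so N = 1/tan 51° = 1/1.2349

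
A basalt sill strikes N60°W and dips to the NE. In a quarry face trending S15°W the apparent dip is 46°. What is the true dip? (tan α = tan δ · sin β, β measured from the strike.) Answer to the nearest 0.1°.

β = acute angle between strike N60°W and section S15°W = 75°.
tan(true dip) = tan 46° / sin 75° = 1.0721
true dip = arctan 1.0721 = 46.99°

47.0°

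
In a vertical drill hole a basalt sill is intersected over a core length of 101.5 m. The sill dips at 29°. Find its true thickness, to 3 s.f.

True thickness t = h · cos(dip) = 101.5 × cos 29°
t = 101.5 × 0.8746 = 88.774 m

88.8 m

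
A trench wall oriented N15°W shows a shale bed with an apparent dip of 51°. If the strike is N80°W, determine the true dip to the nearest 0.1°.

53.7°

β = acute angle between strike N80°W and section N15°W = 65°.
tan δ = tan α / sin β = tan 51° / sin 65° = 1.2349 / 0.9063 = 1.3626
δ = arctan(1.3626) = 53.72°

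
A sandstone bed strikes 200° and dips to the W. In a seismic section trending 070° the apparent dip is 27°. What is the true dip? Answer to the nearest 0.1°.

33.6°

The section is 50° from the strike.
tan(true dip) = tan 27° / sin 50° = 0.6651
true dip = arctan 0.6651 = 33.63°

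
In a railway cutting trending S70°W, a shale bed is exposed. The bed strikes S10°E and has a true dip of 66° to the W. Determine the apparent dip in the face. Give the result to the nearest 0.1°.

The strike is S10°E and the section trends S70°W; the acute angle between them is β = 80°.
tan α = tan 66° × sin 80° = 2.2460 × 0.9848 = 2.2119
α = arctan(2.2119) = 65.67°

65.7°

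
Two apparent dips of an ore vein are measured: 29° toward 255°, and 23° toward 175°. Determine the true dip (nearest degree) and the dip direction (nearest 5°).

Each apparent-dip line lies in the plane. As unit vectors (x east, y north, z up), v₁ plunges 29°→255° and v₂ plunges 23°→175°.
The plane normal is n = v₁ × v₂ ∝ (-0.356, -0.369, 0.793).
tan δ = √(n_x²+n_y²)/n_z = 0.513/0.793, so δ = 32.9°.
Dip direction = atan2(-0.356, -0.369) = 224° (azimuth of n's horizontal projection).

true dip 33°, dip direction 225°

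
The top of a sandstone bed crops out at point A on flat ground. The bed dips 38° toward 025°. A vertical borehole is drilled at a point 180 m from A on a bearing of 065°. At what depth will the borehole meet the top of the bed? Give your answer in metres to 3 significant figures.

The hole lies 40° from the dip direction, so the down-dip offset is 180 × cos 40° = 137.89 m.
Depth = down-dip offset × tan(dip) = 137.89 × tan 38° = 137.89 × 0.7813
Depth = 107.73 m

108 m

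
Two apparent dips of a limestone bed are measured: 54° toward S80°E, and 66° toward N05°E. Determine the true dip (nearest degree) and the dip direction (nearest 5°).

Represent each trace as a vector plunging at its apparent dip toward its trend (east-north-up frame): v₁ = (0.579, -0.102, -0.809), v₂ = (0.035, 0.405, -0.914).
n = v₁ × v₂ = (0.421, 0.500, 0.238) (taken with n_z > 0).
Dip δ = arctan(|n_h|/n_z) = arctan(0.654/0.238) = 70.0°.
Dip direction = atan2(0.421, 0.500) = 40° (azimuth of n's horizontal projection).

true dip 70°, dip direction 040°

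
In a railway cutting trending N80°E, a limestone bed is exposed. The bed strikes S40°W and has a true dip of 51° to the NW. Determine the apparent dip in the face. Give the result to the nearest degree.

38°

Angle between strike (S40°W) and section (N80°E): β = 40°.
tan α = tan 51° × sin 40° = 1.2349 × 0.6428 = 0.7938
α = arctan(0.7938) = 38.44°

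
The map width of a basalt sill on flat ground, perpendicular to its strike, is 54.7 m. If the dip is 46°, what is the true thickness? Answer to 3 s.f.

39.3 m

True thickness t = w · sin(dip) = 54.7 × sin 46°
t = 54.7 × 0.7193 = 39.348 m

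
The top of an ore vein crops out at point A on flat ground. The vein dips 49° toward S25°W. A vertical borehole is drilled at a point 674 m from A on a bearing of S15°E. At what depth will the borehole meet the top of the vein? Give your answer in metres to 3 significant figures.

594 m

The hole lies 40° from the dip direction, so the down-dip offset is 674 × cos 40° = 516.31 m.
Depth = down-dip offset × tan(dip) = 516.31 × tan 49° = 516.31 × 1.1504
Depth = 593.95 m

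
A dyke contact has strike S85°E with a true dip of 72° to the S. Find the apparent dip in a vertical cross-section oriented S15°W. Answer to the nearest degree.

72°

Angle between strike (S85°E) and section (S15°W): β = 80°.
tan(apparent dip) = tan 72° · sin 80° = 3.0309
α = arctan(3.0309) = 71.74°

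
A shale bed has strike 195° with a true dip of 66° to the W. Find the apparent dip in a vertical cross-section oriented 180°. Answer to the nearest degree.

The section lies 15° from the strike.
tan(apparent dip) = tan 66° · sin 15° = 0.5813
α = arctan(0.5813) = 30.17°

30°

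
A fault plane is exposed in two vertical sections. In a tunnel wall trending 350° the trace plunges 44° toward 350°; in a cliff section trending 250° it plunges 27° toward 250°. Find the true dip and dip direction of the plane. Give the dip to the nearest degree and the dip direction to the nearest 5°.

true dip 50°, dip direction 315°

The two traces are lines in the plane: v₁ = (sin 350°·cos 44°, cos 350°·cos 44°, −sin 44°), v₂ = (sin 250°·cos 27°, cos 250°·cos 27°, −sin 27°).
n = v₁ × v₂ = (-0.533, 0.525, 0.631) (taken with n_z > 0).
tan δ = √(n_x²+n_y²)/n_z = 0.748/0.631, so δ = 49.9°.
Dip direction = atan2(-0.533, 0.525) = 315° (azimuth of n's horizontal projection).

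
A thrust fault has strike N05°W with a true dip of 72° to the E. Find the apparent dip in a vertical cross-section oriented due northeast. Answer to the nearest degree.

67°

Angle between strike (N05°W) and section (due northeast): β = 50°.
tan α = tan 72° × sin 50° = 3.0777 × 0.7660 = 2.3576
apparent dip = arctan 2.3576 = 67.02°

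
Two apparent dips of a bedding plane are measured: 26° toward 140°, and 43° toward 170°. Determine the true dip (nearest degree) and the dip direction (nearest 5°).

The two traces are lines in the plane: v₁ = (sin 140°·cos 26°, cos 140°·cos 26°, −sin 26°), v₂ = (sin 170°·cos 43°, cos 170°·cos 43°, −sin 43°).
Cross product v₁ × v₂ gives the pole to the plane: n ∝ (-0.154, -0.338, 0.329).
tan δ = √(n_x²+n_y²)/n_z = 0.372/0.329, so δ = 48.5°.
Dip direction = atan2(-0.154, -0.338) = 204° (azimuth of n's horizontal projection).

true dip 49°, dip direction 205°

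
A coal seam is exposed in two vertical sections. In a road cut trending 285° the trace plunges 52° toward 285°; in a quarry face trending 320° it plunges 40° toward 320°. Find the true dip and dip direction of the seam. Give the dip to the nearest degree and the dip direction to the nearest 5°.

true dip 53°, dip direction 270°

Each apparent-dip line lies in the plane. As unit vectors (x east, y north, z up), v₁ plunges 52°→285° and v₂ plunges 40°→320°.
n = v₁ × v₂ = (-0.360, -0.006, 0.271) (taken with n_z > 0).
tan δ = √(n_x²+n_y²)/n_z = 0.360/0.271, so δ = 53.1°.
Dip direction = azimuth of (n_x, n_y) = atan2(-0.360, -0.006) = 269°.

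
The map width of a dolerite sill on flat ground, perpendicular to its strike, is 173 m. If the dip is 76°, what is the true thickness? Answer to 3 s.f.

True thickness t = w · sin(dip) = 173 × sin 76°
t = 173 × 0.9703 = 167.861 m

168 m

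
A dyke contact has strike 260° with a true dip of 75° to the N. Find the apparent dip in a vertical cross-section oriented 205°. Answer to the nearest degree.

72°

The strike is 260° and the section trends 205°; the acute angle between them is β = 55°.
tan(apparent dip) = tan 75° · sin 55° = 3.0571
apparent dip = arctan 3.0571 = 71.89°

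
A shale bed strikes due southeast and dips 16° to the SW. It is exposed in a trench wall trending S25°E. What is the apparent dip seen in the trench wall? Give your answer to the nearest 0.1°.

Angle between strike (due southeast) and section (S25°E): β = 20°.
tan(apparent dip) = tan 16° · sin 20° = 0.0981
α = arctan(0.0981) = 5.60°

5.6°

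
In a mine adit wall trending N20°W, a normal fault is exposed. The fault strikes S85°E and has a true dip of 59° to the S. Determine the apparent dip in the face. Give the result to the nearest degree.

The strike is S85°E and the section trends N20°W; the acute angle between them is β = 65°.
tan α = tan 59° × sin 65° = 1.6643 × 0.9063 = 1.5083
α = arctan(1.5083) = 56.46°

56°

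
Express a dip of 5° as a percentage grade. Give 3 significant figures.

8.75%

grade % = 100 × tan 5° = 100 × 0.0875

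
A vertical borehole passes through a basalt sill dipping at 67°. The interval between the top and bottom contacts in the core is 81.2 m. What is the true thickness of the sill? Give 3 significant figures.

True thickness t = h · cos(dip) = 81.2 × cos 67°
t = 81.2 × 0.3907 = 31.727 m

31.7 m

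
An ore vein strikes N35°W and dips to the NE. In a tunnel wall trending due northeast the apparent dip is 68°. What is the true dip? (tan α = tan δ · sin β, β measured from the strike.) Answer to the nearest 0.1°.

68.3°

β = acute angle between strike N35°W and section due northeast = 80°.
tan(true dip) = tan 68° / sin 80° = 2.5133
δ = arctan(2.5133) = 68.30°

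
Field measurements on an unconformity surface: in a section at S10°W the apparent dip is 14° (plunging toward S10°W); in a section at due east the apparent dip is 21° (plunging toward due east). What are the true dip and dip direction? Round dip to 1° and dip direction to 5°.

true dip 27°, dip direction 130°

Represent each trace as a vector plunging at its apparent dip toward its trend (east-north-up frame): v₁ = (-0.168, -0.956, -0.242), v₂ = (0.934, 0.000, -0.358).
Cross product v₁ × v₂ gives the pole to the plane: n ∝ (0.342, -0.286, 0.892).
True dip = arccos(n_z / |n|) = arccos(0.8943) = 26.6°.
Dip direction = atan2(0.342, -0.286) = 130° (azimuth of n's horizontal projection).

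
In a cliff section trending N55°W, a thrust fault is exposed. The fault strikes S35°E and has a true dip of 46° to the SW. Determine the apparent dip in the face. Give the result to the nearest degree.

The section lies 20° from the strike.
tan(apparent dip) = tan 46° · sin 20° = 0.3542
apparent dip = arctan 0.3542 = 19.50°

20°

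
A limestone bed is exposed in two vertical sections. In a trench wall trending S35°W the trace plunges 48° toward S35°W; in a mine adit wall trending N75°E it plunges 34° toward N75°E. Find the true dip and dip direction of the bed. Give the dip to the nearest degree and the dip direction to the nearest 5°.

true dip 69°, dip direction 150°

Represent each trace as a vector plunging at its apparent dip toward its trend (east-north-up frame): v₁ = (-0.384, -0.548, -0.743), v₂ = (0.801, 0.215, -0.559).
Cross product v₁ × v₂ gives the pole to the plane: n ∝ (0.466, -0.810, 0.357).
True dip = arccos(n_z / |n|) = arccos(0.3566) = 69.1°.
Dip direction = atan2(0.466, -0.810) = 150° (azimuth of n's horizontal projection).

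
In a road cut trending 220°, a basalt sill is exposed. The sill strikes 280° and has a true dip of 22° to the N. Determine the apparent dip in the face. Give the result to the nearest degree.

19°

The strike is 280° and the section trends 220°; the acute angle between them is β = 60°.
tan(apparent dip) = tan 22° · sin 60° = 0.3499
apparent dip = arctan 0.3499 = 19.28°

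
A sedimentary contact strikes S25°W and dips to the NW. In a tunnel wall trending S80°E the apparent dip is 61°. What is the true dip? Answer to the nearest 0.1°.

β = acute angle between strike S25°W and section S80°E = 75°.
tan δ = tan α / sin β = tan 61° / sin 75° = 1.8040 / 0.9659 = 1.8677
true dip = arctan 1.8677 = 61.83°

61.8°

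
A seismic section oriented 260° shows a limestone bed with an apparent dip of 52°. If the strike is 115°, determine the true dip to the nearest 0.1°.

65.9°

The section is 35° from the strike.
tan(true dip) = tan 52° / sin 35° = 2.2315
true dip = arctan 2.2315 = 65.86°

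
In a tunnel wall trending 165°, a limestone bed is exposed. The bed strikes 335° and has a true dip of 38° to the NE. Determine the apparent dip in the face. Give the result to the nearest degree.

8°

The strike is 335° and the section trends 165°; the acute angle between them is β = 10°.
tan(apparent dip) = tan 38° · sin 10° = 0.1357
α = arctan(0.1357) = 7.73°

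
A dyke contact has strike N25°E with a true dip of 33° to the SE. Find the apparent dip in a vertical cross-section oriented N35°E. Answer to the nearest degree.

6°

The section lies 10° from the strike.
tan α = tan 33° × sin 10° = 0.6494 × 0.1736 = 0.1128
apparent dip = arctan 0.1128 = 6.43°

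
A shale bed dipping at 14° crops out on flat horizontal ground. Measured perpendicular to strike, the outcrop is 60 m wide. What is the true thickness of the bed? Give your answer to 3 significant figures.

14.5 m

True thickness t = w · sin(dip) = 60 × sin 14°
t = 60 × 0.2419 = 14.515 m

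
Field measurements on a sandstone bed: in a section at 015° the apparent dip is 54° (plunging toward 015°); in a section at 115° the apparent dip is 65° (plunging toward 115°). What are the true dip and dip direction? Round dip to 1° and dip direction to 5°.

Each apparent-dip line lies in the plane. As unit vectors (x east, y north, z up), v₁ plunges 54°→015° and v₂ plunges 65°→115°.
n = v₁ × v₂ = (0.659, 0.172, 0.245) (taken with n_z > 0).
True dip = arccos(n_z / |n|) = arccos(0.3380) = 70.2°.
Dip direction = atan2(0.659, 0.172) = 75° (azimuth of n's horizontal projection).

true dip 70°, dip direction 075°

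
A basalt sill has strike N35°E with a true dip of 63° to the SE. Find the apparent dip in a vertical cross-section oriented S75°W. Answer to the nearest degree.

The section lies 40° from the strike.
tan(apparent dip) = tan 63° · sin 40° = 1.2615
α = arctan(1.2615) = 51.60°

52°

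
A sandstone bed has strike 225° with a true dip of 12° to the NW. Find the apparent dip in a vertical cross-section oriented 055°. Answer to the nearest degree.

2°

The strike is 225° and the section trends 055°; the acute angle between them is β = 10°.
tan α = tan 12° × sin 10° = 0.2126 × 0.1736 = 0.0369
α = arctan(0.0369) = 2.11°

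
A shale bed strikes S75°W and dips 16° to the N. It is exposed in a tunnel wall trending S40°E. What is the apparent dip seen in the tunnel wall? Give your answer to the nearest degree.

15°

The strike is S75°W and the section trends S40°E; the acute angle between them is β = 65°.
tan(apparent dip) = tan 16° · sin 65° = 0.2599
α = arctan(0.2599) = 14.57°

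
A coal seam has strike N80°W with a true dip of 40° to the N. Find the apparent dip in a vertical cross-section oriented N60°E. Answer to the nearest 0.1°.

28.3°

The strike is N80°W and the section trends N60°E; the acute angle between them is β = 40°.
tan(apparent dip) = tan 40° · sin 40° = 0.5394
α = arctan(0.5394) = 28.34°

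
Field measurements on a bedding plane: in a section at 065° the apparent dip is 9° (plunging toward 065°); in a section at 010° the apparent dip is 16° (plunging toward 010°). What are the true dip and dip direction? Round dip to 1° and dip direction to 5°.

true dip 16°, dip direction 010°

Each apparent-dip line lies in the plane. As unit vectors (x east, y north, z up), v₁ plunges 9°→065° and v₂ plunges 16°→010°.
n = v₁ × v₂ = (0.033, 0.221, 0.778) (taken with n_z > 0).
tan δ = √(n_x²+n_y²)/n_z = 0.223/0.778, so δ = 16.0°.
The horizontal component of n points toward azimuth atan2(n_x, n_y) = 9°, the dip direction.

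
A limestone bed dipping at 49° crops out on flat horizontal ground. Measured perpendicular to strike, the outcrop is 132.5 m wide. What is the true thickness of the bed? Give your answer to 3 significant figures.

True thickness t = w · sin(dip) = 132.5 × sin 49°
t = 132.5 × 0.7547 = 99.999 m

100.0 m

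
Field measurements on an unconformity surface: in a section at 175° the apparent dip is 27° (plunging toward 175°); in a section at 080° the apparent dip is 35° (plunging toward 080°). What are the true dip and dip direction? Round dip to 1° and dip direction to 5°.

true dip 42°, dip direction 120°

Represent each trace as a vector plunging at its apparent dip toward its trend (east-north-up frame): v₁ = (0.078, -0.888, -0.454), v₂ = (0.807, 0.142, -0.574).
The plane normal is n = v₁ × v₂ ∝ (0.574, -0.322, 0.727).
Dip δ = arctan(|n_h|/n_z) = arctan(0.658/0.727) = 42.1°.
Dip direction = atan2(0.574, -0.322) = 119° (azimuth of n's horizontal projection).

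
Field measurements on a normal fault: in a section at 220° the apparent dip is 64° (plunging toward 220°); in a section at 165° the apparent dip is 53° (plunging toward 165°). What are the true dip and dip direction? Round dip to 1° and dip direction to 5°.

Represent each trace as a vector plunging at its apparent dip toward its trend (east-north-up frame): v₁ = (-0.282, -0.336, -0.899), v₂ = (0.156, -0.581, -0.799).
Cross product v₁ × v₂ gives the pole to the plane: n ∝ (-0.254, -0.365, 0.216).
tan δ = √(n_x²+n_y²)/n_z = 0.445/0.216, so δ = 64.1°.
Dip direction = atan2(-0.254, -0.365) = 215° (azimuth of n's horizontal projection).

true dip 64°, dip direction 215°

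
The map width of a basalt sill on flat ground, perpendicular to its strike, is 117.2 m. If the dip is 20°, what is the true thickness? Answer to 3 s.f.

40.1 m

True thickness t = w · sin(dip) = 117.2 × sin 20°
t = 117.2 × 0.3420 = 40.085 m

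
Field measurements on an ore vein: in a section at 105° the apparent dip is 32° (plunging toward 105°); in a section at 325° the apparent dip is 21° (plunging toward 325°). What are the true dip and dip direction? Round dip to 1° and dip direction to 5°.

The two traces are lines in the plane: v₁ = (sin 105°·cos 32°, cos 105°·cos 32°, −sin 32°), v₂ = (sin 325°·cos 21°, cos 325°·cos 21°, −sin 21°).
n = v₁ × v₂ = (0.484, 0.577, 0.509) (taken with n_z > 0).
True dip = arccos(n_z / |n|) = arccos(0.5598) = 56.0°.
The horizontal component of n points toward azimuth atan2(n_x, n_y) = 40°, the dip direction.

true dip 56°, dip direction 040°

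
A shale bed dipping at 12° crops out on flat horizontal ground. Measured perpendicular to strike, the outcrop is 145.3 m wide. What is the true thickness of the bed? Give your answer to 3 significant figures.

True thickness t = w · sin(dip) = 145.3 × sin 12°
t = 145.3 × 0.2079 = 30.210 m

30.2 m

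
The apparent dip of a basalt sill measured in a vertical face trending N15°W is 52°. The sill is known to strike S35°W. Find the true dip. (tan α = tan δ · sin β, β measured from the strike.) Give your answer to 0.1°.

59.1°

The section is 50° from the strike.
tan δ = tan α / sin β = tan 52° / sin 50° = 1.2799 / 0.7660 = 1.6708
δ = arctan(1.6708) = 59.10°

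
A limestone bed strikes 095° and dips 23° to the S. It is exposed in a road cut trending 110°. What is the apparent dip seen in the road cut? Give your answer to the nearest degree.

The section lies 15° from the strike.
tan(apparent dip) = tan 23° · sin 15° = 0.1099
apparent dip = arctan 0.1099 = 6.27°

6°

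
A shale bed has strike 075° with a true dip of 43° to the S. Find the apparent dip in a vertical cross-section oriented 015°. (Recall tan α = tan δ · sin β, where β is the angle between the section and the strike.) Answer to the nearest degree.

39°

Angle between strike (075°) and section (015°): β = 60°.
tan(apparent dip) = tan 43° · sin 60° = 0.8076
apparent dip = arctan 0.8076 = 38.92°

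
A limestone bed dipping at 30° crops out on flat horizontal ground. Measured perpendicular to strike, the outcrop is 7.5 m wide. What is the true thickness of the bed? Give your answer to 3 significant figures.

True thickness t = w · sin(dip) = 7.5 × sin 30°
t = 7.5 × 0.5000 = 3.750 m

3.75 m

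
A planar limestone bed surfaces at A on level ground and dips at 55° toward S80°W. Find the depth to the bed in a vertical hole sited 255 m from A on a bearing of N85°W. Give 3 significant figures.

352 m

The hole lies 15° from the dip direction, so the down-dip offset is 255 × cos 15° = 246.31 m.
Depth = down-dip offset × tan(dip) = 246.31 × tan 55° = 246.31 × 1.4281
Depth = 351.77 m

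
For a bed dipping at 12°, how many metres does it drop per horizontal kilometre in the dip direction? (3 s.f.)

213 m

drop per km = 1000 × tan 12° = 1000 × 0.2126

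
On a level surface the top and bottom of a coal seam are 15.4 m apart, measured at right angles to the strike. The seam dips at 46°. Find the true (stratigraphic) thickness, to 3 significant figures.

True thickness t = w · sin(dip) = 15.4 × sin 46°
t = 15.4 × 0.7193 = 11.078 m

11.1 m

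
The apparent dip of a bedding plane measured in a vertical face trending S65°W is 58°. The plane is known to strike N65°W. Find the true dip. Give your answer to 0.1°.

β = acute angle between strike N65°W and section S65°W = 50°.
tan δ = tan α / sin β = tan 58° / sin 50° = 1.6003 / 0.7660 = 2.0891
true dip = arctan 2.0891 = 64.42°

64.4°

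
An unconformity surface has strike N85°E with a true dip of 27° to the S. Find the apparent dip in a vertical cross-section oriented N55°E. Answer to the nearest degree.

Angle between strike (N85°E) and section (N55°E): β = 30°.
tan(apparent dip) = tan 27° · sin 30° = 0.2548
α = arctan(0.2548) = 14.29°

14°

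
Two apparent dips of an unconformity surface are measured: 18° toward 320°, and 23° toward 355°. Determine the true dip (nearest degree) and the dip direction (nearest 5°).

true dip 23°, dip direction 000°

Each apparent-dip line lies in the plane. As unit vectors (x east, y north, z up), v₁ plunges 18°→320° and v₂ plunges 23°→355°.
Cross product v₁ × v₂ gives the pole to the plane: n ∝ (0.001, 0.214, 0.502).
True dip = arccos(n_z / |n|) = arccos(0.9199) = 23.1°.
The horizontal component of n points toward azimuth atan2(n_x, n_y) = 0°, the dip direction.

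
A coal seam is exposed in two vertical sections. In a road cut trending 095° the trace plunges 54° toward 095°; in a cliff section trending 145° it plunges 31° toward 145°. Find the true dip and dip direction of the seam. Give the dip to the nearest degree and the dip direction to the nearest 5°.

true dip 55°, dip direction 080°

The two traces are lines in the plane: v₁ = (sin 95°·cos 54°, cos 95°·cos 54°, −sin 54°), v₂ = (sin 145°·cos 31°, cos 145°·cos 31°, −sin 31°).
Cross product v₁ × v₂ gives the pole to the plane: n ∝ (0.542, 0.096, 0.386).
True dip = arccos(n_z / |n|) = arccos(0.5743) = 54.9°.
The horizontal component of n points toward azimuth atan2(n_x, n_y) = 80°, the dip direction.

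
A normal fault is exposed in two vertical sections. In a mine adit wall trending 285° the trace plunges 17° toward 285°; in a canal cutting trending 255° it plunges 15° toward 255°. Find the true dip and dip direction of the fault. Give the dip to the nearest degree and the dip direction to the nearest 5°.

true dip 17°, dip direction 285°

Each apparent-dip line lies in the plane. As unit vectors (x east, y north, z up), v₁ plunges 17°→285° and v₂ plunges 15°→255°.
The plane normal is n = v₁ × v₂ ∝ (-0.137, 0.034, 0.462).
tan δ = √(n_x²+n_y²)/n_z = 0.141/0.462, so δ = 17.0°.
The horizontal component of n points toward azimuth atan2(n_x, n_y) = 284°, the dip direction.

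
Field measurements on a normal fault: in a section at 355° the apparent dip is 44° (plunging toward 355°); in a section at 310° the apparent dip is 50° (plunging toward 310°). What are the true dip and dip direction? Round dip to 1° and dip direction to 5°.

Represent each trace as a vector plunging at its apparent dip toward its trend (east-north-up frame): v₁ = (-0.063, 0.717, -0.695), v₂ = (-0.492, 0.413, -0.766).
Cross product v₁ × v₂ gives the pole to the plane: n ∝ (-0.262, 0.294, 0.327).
True dip = arccos(n_z / |n|) = arccos(0.6388) = 50.3°.
The horizontal component of n points toward azimuth atan2(n_x, n_y) = 318°, the dip direction.

true dip 50°, dip direction 320°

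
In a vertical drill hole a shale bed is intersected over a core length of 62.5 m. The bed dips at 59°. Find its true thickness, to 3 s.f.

True thickness t = h · cos(dip) = 62.5 × cos 59°
t = 62.5 × 0.5150 = 32.190 m

32.2 m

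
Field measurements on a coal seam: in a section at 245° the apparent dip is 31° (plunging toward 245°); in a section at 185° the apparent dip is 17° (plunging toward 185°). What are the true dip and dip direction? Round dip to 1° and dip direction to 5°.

Represent each trace as a vector plunging at its apparent dip toward its trend (east-north-up frame): v₁ = (-0.777, -0.362, -0.515), v₂ = (-0.083, -0.953, -0.292).
The plane normal is n = v₁ × v₂ ∝ (-0.385, -0.184, 0.710).
Dip δ = arctan(|n_h|/n_z) = arctan(0.427/0.710) = 31.0°.
Dip direction = atan2(-0.385, -0.184) = 244° (azimuth of n's horizontal projection).

true dip 31°, dip direction 245°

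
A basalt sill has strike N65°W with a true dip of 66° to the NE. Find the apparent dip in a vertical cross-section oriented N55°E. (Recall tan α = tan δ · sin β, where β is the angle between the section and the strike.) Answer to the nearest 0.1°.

The strike is N65°W and the section trends N55°E; the acute angle between them is β = 60°.
tan α = tan 66° × sin 60° = 2.2460 × 0.8660 = 1.9451
apparent dip = arctan 1.9451 = 62.79°

62.8°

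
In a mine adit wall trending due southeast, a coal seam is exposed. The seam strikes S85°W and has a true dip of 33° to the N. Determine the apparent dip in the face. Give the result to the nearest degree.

26°

The strike is S85°W and the section trends due southeast; the acute angle between them is β = 50°.
tan α = tan 33° × sin 50° = 0.6494 × 0.7660 = 0.4975
α = arctan(0.4975) = 26.45°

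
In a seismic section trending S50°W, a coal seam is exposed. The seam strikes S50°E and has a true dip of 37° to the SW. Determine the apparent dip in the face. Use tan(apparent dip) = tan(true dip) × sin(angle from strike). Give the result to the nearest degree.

37°

Angle between strike (S50°E) and section (S50°W): β = 80°.
tan α = tan 37° × sin 80° = 0.7536 × 0.9848 = 0.7421
α = arctan(0.7421) = 36.58°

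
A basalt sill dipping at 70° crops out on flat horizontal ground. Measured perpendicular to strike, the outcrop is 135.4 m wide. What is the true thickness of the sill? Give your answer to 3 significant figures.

True thickness t = w · sin(dip) = 135.4 × sin 70°
t = 135.4 × 0.9397 = 127.234 m

127 m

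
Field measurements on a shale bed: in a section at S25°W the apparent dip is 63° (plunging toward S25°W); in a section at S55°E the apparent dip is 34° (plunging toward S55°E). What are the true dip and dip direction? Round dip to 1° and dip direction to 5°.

The two traces are lines in the plane: v₁ = (sin 205°·cos 63°, cos 205°·cos 63°, −sin 63°), v₂ = (sin 125°·cos 34°, cos 125°·cos 34°, −sin 34°).
Cross product v₁ × v₂ gives the pole to the plane: n ∝ (-0.194, -0.712, 0.371).
tan δ = √(n_x²+n_y²)/n_z = 0.738/0.371, so δ = 63.3°.
Dip direction = azimuth of (n_x, n_y) = atan2(-0.194, -0.712) = 195°.

true dip 63°, dip direction 195°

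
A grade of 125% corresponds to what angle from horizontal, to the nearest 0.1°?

tan θ = 125/100 = 1.2500
θ = arctan(1.2500) = 51.34°

51.3°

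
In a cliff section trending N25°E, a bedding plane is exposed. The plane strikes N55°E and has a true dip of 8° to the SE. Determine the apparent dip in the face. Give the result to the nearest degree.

The section lies 30° from the strike.
tan(apparent dip) = tan 8° · sin 30° = 0.0703
apparent dip = arctan 0.0703 = 4.02°

4°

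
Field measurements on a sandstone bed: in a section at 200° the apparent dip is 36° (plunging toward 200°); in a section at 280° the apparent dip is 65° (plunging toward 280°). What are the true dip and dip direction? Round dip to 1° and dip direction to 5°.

true dip 65°, dip direction 270°

The two traces are lines in the plane: v₁ = (sin 200°·cos 36°, cos 200°·cos 36°, −sin 36°), v₂ = (sin 280°·cos 65°, cos 280°·cos 65°, −sin 65°).
Cross product v₁ × v₂ gives the pole to the plane: n ∝ (-0.732, 0.006, 0.337).
Dip δ = arctan(|n_h|/n_z) = arctan(0.732/0.337) = 65.3°.
The horizontal component of n points toward azimuth atan2(n_x, n_y) = 270°, the dip direction.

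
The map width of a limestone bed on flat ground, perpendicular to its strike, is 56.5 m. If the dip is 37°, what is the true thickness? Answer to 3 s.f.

34.0 m

True thickness t = w · sin(dip) = 56.5 × sin 37°
t = 56.5 × 0.6018 = 34.003 m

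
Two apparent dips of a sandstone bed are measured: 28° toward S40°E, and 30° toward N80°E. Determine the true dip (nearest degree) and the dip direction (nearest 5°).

true dip 33°, dip direction 105°

Represent each trace as a vector plunging at its apparent dip toward its trend (east-north-up frame): v₁ = (0.568, -0.676, -0.469), v₂ = (0.853, 0.150, -0.500).
The plane normal is n = v₁ × v₂ ∝ (0.409, -0.117, 0.662).
tan δ = √(n_x²+n_y²)/n_z = 0.425/0.662, so δ = 32.7°.
Dip direction = azimuth of (n_x, n_y) = atan2(0.409, -0.117) = 106°.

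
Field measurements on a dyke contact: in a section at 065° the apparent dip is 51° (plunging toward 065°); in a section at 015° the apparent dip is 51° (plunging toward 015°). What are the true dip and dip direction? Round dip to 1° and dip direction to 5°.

Represent each trace as a vector plunging at its apparent dip toward its trend (east-north-up frame): v₁ = (0.570, 0.266, -0.777), v₂ = (0.163, 0.608, -0.777).
Cross product v₁ × v₂ gives the pole to the plane: n ∝ (0.266, 0.317, 0.303).
Dip δ = arctan(|n_h|/n_z) = arctan(0.413/0.303) = 53.7°.
Dip direction = atan2(0.266, 0.317) = 40° (azimuth of n's horizontal projection).

true dip 54°, dip direction 040°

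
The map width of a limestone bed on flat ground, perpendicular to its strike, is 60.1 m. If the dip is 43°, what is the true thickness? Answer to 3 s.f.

41.0 m

True thickness t = w · sin(dip) = 60.1 × sin 43°
t = 60.1 × 0.6820 = 40.988 m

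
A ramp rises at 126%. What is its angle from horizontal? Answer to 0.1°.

51.6°

tan θ = 126/100 = 1.2600
θ = arctan(1.2600) = 51.56°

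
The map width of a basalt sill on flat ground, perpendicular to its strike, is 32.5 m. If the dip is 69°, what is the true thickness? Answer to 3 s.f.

True thickness t = w · sin(dip) = 32.5 × sin 69°
t = 32.5 × 0.9336 = 30.341 m

30.3 m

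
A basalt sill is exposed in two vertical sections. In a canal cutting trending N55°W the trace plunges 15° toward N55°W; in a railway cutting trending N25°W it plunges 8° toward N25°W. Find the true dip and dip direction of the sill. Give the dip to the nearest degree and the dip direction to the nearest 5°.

true dip 18°, dip direction 270°

Represent each trace as a vector plunging at its apparent dip toward its trend (east-north-up frame): v₁ = (-0.791, 0.554, -0.259), v₂ = (-0.419, 0.897, -0.139).
The plane normal is n = v₁ × v₂ ∝ (-0.155, 0.002, 0.478).
tan δ = √(n_x²+n_y²)/n_z = 0.155/0.478, so δ = 18.0°.
The horizontal component of n points toward azimuth atan2(n_x, n_y) = 271°, the dip direction.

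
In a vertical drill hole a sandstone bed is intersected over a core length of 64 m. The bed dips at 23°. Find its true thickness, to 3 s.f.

True thickness t = h · cos(dip) = 64 × cos 23°
t = 64 × 0.9205 = 58.912 m

58.9 m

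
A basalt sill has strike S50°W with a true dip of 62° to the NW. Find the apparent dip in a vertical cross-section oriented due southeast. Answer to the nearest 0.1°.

Angle between strike (S50°W) and section (due southeast): β = 85°.
tan(apparent dip) = tan 62° · sin 85° = 1.8736
α = arctan(1.8736) = 61.91°

61.9°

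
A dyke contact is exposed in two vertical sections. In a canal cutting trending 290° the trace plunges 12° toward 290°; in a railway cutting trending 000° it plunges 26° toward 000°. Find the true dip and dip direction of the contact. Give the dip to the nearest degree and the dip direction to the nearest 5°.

Each apparent-dip line lies in the plane. As unit vectors (x east, y north, z up), v₁ plunges 12°→290° and v₂ plunges 26°→000°.
Cross product v₁ × v₂ gives the pole to the plane: n ∝ (-0.040, 0.403, 0.826).
True dip = arccos(n_z / |n|) = arccos(0.8979) = 26.1°.
Dip direction = atan2(-0.040, 0.403) = 354° (azimuth of n's horizontal projection).

true dip 26°, dip direction 355°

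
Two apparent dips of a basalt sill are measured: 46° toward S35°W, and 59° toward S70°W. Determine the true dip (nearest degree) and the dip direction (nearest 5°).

true dip 60°, dip direction 270°

The two traces are lines in the plane: v₁ = (sin 215°·cos 46°, cos 215°·cos 46°, −sin 46°), v₂ = (sin 250°·cos 59°, cos 250°·cos 59°, −sin 59°).
The plane normal is n = v₁ × v₂ ∝ (-0.361, -0.007, 0.205).
Dip δ = arctan(|n_h|/n_z) = arctan(0.361/0.205) = 60.4°.
Dip direction = azimuth of (n_x, n_y) = atan2(-0.361, -0.007) = 269°.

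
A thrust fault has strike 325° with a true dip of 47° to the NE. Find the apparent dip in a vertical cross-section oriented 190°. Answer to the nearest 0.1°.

37.2°

The section lies 45° from the strike.
tan(apparent dip) = tan 47° · sin 45° = 0.7583
α = arctan(0.7583) = 37.17°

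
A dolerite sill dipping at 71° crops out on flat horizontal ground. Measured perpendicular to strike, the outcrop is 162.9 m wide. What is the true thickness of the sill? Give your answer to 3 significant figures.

154 m

True thickness t = w · sin(dip) = 162.9 × sin 71°
t = 162.9 × 0.9455 = 154.025 m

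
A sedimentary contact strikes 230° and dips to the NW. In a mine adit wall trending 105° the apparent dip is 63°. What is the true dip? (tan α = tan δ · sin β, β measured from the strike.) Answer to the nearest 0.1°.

67.3°

The section is 55° from the strike.
tan δ = tan α / sin β = tan 63° / sin 55° = 1.9626 / 0.8192 = 2.3959
δ = arctan(2.3959) = 67.35°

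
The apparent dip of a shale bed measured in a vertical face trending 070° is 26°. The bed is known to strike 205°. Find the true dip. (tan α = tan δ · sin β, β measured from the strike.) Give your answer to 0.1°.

β = acute angle between strike 205° and section 070° = 45°.
tan δ = tan α / sin β = tan 26° / sin 45° = 0.4877 / 0.7071 = 0.6898
δ = arctan(0.6898) = 34.60°

34.6°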